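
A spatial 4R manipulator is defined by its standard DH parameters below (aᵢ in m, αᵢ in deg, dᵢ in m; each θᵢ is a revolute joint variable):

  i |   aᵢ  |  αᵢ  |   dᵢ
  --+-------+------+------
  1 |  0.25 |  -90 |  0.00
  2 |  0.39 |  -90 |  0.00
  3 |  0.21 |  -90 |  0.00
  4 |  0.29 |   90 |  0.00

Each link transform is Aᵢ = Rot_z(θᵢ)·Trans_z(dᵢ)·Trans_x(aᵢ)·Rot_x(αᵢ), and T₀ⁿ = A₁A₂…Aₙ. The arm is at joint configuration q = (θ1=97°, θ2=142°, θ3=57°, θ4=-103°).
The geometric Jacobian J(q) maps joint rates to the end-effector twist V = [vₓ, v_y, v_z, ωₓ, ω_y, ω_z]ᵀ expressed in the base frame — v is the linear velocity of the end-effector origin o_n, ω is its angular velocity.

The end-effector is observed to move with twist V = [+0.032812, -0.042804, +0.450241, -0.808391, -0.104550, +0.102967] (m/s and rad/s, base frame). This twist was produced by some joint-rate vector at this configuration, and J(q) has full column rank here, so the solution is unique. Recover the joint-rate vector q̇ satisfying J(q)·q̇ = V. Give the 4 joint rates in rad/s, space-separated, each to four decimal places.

o_n = [0.1563, -0.2764, -0.0660]
J₁: ẑ×o_n = [0.2764, 0.1563, -0.0000], ω = ẑ
J2: z=[-0.9925, -0.1219, 0.0000] o=[-0.0305, 0.2481, 0.0000] → [0.0080, -0.0655, 0.5434, -0.9925, -0.1219, 0.0000]
J3: z=[0.0750, -0.6111, 0.7880] o=[0.0070, -0.0569, -0.2401] → [0.0666, 0.1046, 0.0747, 0.0750, -0.6111, 0.7880]
J4: z=[0.4600, 0.7223, 0.5163] o=[0.1928, -0.1249, -0.3105] → [0.2549, -0.1314, -0.0433, 0.4600, 0.7223, 0.5163]
q̇ = J⁺·V = [0.0690, 0.8260, 0.0300, 0.0200]

0.0690 0.8260 0.0300 0.0200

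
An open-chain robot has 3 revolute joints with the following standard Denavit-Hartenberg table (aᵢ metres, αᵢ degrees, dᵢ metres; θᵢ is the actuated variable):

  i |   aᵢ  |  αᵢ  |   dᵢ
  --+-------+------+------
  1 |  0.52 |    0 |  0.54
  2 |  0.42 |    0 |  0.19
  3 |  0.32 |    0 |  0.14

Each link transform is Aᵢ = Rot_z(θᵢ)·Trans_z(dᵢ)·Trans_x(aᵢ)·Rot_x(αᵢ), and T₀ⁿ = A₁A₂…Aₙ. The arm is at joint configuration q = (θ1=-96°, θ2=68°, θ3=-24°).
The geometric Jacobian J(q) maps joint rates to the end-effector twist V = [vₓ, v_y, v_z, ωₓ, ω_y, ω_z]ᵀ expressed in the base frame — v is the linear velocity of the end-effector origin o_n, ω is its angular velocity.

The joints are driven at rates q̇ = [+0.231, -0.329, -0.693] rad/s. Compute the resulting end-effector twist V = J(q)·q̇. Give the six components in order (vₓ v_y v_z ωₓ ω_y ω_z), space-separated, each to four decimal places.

o_n = [0.5135, -0.9665, 0.8700]
J₁: ẑ×o_n = [0.9665, 0.5135, -0.0000], ω = ẑ
J2: z=[0.0000, 0.0000, 1.0000] o=[-0.0544, -0.5172, 0.5400] → [0.4493, 0.5678, -0.0000, 0.0000, 0.0000, 1.0000]
J3: z=[0.0000, 0.0000, 1.0000] o=[0.3165, -0.7143, 0.7300] → [0.2522, 0.1970, -0.0000, 0.0000, 0.0000, 1.0000]
V = J·q̇ = [-0.0993, -0.2047, 0.0000, 0.0000, 0.0000, -0.7910]

-0.0993 -0.2047 0.0000 0.0000 0.0000 -0.7910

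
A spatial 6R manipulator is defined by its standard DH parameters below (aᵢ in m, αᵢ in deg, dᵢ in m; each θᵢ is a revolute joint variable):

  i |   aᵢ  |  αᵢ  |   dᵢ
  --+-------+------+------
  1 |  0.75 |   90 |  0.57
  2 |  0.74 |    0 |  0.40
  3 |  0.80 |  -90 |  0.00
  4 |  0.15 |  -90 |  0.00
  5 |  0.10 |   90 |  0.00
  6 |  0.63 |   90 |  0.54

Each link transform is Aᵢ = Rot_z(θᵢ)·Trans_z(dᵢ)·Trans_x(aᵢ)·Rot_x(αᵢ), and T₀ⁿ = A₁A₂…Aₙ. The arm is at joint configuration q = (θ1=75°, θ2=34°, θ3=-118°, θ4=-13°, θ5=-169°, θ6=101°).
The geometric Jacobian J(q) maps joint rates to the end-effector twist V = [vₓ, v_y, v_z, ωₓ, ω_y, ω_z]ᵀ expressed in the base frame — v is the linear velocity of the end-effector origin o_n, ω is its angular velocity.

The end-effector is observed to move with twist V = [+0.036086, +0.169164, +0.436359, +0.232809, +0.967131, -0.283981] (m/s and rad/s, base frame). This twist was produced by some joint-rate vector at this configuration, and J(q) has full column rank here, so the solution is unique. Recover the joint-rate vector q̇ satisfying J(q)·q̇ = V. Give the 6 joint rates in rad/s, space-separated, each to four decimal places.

-0.2500 -0.2740 0.2650 0.3140 0.0470 -0.6840

o_n = [0.0615, 0.9540, -0.0707]
J₁: ẑ×o_n = [-0.9540, 0.0615, 0.0000], ω = ẑ
J2: z=[0.9659, -0.2588, 0.0000] o=[0.1941, 0.7244, 0.5700] → [0.1658, 0.6189, 0.1874, 0.9659, -0.2588, 0.0000]
J3: z=[0.9659, -0.2588, 0.0000] o=[0.7393, 1.2135, 0.9838] → [0.2729, 1.0186, -0.4260, 0.9659, -0.2588, 0.0000]
J4: z=[0.2574, 0.9606, 0.1045] o=[0.7609, 1.2943, 0.1882] → [-0.2131, -0.0065, 0.5843, 0.2574, 0.9606, 0.1045]
J5: z=[-0.9351, 0.2749, -0.2237] o=[0.7975, 1.3003, 0.0428] → [-0.1087, 0.0585, 0.5261, -0.9351, 0.2749, -0.2237]
J6: z=[-0.2992, -0.9506, 0.0823] o=[0.7785, 1.3147, 0.1399] → [0.2299, -0.1220, -0.5737, -0.2992, -0.9506, 0.0823]
q̇ = J⁺·V = [-0.2500, -0.2740, 0.2650, 0.3140, 0.0470, -0.6840]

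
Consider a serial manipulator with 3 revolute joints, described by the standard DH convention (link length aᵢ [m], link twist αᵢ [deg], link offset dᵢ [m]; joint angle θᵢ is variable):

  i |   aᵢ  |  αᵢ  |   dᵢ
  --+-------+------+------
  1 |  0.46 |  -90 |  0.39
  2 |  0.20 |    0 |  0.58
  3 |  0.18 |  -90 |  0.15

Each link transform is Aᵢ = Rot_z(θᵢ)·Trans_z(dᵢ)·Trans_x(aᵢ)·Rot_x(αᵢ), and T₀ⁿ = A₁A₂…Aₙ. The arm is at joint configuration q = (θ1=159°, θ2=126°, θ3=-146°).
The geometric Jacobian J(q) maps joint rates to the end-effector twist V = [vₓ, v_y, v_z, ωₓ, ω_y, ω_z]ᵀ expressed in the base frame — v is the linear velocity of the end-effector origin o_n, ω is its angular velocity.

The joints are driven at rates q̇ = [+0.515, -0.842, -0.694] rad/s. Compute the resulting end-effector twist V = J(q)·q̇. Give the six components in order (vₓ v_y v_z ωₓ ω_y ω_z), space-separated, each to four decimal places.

0.2177 -0.3658 0.1608 0.5505 1.4340 0.5150

o_n = [-0.7392, -0.4982, 0.2898]
J₁: ẑ×o_n = [0.4982, -0.7392, 0.0000], ω = ẑ
J2: z=[-0.3584, -0.9336, 0.0000] o=[-0.4294, 0.1648, 0.3900] → [0.0936, -0.0359, -0.0516, -0.3584, -0.9336, 0.0000]
J3: z=[-0.3584, -0.9336, 0.0000] o=[-0.5276, -0.4188, 0.2282] → [-0.0575, 0.0221, -0.1691, -0.3584, -0.9336, 0.0000]
V = J·q̇ = [0.2177, -0.3658, 0.1608, 0.5505, 1.4340, 0.5150]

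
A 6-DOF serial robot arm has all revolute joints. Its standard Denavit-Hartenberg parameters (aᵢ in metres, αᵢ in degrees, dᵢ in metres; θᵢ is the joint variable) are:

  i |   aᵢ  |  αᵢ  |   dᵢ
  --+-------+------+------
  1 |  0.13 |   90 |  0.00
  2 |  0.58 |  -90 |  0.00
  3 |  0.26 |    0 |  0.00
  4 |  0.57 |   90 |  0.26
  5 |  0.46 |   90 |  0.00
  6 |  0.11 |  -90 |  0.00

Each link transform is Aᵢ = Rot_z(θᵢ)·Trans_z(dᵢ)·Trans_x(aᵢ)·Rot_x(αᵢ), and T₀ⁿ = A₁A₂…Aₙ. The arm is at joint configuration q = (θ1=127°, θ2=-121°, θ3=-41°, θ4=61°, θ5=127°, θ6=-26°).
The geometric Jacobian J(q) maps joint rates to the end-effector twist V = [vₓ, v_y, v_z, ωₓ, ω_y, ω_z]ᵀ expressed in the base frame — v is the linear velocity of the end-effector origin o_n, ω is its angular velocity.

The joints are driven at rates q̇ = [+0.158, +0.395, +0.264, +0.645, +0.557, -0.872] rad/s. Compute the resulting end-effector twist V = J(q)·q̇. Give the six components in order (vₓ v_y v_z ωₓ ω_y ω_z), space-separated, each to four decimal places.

-0.4935 0.1938 0.4178 0.5817 1.1499 0.3578

o_n = [-0.1028, 0.2118, -1.2032]
J₁: ẑ×o_n = [-0.2118, -0.1028, 0.0000], ω = ẑ
J2: z=[0.7986, 0.6018, 0.0000] o=[-0.0782, 0.1038, 0.0000] → [-0.7241, 0.9609, 0.1011, 0.7986, 0.6018, 0.0000]
J3: z=[-0.5159, 0.6846, -0.5150] o=[0.1015, -0.1347, -0.4972] → [-0.3048, -0.2590, -0.0389, -0.5159, 0.6846, -0.5150]
J4: z=[-0.5159, 0.6846, -0.5150] o=[0.2986, -0.1128, -0.6654] → [-0.2010, -0.0707, 0.1073, -0.5159, 0.6846, -0.5150]
J5: z=[0.8565, 0.4248, -0.2932] o=[0.1748, -0.2725, -1.2584] → [0.1654, 0.0341, 0.5327, 0.8565, 0.4248, -0.2932]
J6: z=[-0.2960, -0.0611, -0.9532] o=[-0.0197, 0.1430, -1.2246] → [0.0643, 0.0856, -0.0254, -0.2960, -0.0611, -0.9532]
V = J·q̇ = [-0.4935, 0.1938, 0.4178, 0.5817, 1.1499, 0.3578]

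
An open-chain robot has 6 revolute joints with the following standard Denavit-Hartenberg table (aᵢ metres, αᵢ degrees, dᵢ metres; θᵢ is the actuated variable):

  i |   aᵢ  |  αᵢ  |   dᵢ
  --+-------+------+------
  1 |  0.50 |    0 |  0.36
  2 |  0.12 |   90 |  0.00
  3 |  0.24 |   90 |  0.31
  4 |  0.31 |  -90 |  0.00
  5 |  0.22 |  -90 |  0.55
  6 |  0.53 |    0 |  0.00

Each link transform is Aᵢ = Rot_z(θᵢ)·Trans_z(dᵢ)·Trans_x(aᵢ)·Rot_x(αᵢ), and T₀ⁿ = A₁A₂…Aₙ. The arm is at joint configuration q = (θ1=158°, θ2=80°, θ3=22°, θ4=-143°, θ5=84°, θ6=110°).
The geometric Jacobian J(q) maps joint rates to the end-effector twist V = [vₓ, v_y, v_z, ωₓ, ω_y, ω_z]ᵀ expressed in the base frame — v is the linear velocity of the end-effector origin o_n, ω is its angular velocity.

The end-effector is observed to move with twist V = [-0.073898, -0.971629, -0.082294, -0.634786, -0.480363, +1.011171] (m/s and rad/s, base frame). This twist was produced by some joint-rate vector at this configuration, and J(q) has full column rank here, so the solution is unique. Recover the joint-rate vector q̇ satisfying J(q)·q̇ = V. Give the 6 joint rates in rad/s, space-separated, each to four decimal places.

o_n = [-0.5970, 0.1238, 0.4034]
J₁: ẑ×o_n = [-0.1238, -0.5970, 0.0000], ω = ẑ
J2: z=[0.0000, 0.0000, 1.0000] o=[-0.4636, 0.1873, 0.3600] → [0.0635, -0.1334, 0.0000, 0.0000, 0.0000, 1.0000]
J3: z=[-0.8480, 0.5299, 0.0000] o=[-0.5272, 0.0855, 0.3600] → [0.0230, 0.0368, 0.0045, -0.8480, 0.5299, 0.0000]
J4: z=[-0.1985, -0.3177, -0.9272] o=[-0.9080, 0.0611, 0.4499] → [0.0729, -0.2976, 0.0863, -0.1985, -0.3177, -0.9272]
J5: z=[0.3816, -0.8964, 0.2254] o=[-0.6281, 0.1569, 0.3572] → [-0.0340, -0.0106, 0.0153, 0.3816, -0.8964, 0.2254]
J6: z=[-0.8771, -0.2742, 0.3945] o=[-0.3541, -0.2595, 0.6771] → [-0.0762, -0.3359, -0.4028, -0.8771, -0.2742, 0.3945]
q̇ = J⁺·V = [0.9780, 0.4540, 0.3700, 0.7080, 0.3890, 0.3750]

0.9780 0.4540 0.3700 0.7080 0.3890 0.3750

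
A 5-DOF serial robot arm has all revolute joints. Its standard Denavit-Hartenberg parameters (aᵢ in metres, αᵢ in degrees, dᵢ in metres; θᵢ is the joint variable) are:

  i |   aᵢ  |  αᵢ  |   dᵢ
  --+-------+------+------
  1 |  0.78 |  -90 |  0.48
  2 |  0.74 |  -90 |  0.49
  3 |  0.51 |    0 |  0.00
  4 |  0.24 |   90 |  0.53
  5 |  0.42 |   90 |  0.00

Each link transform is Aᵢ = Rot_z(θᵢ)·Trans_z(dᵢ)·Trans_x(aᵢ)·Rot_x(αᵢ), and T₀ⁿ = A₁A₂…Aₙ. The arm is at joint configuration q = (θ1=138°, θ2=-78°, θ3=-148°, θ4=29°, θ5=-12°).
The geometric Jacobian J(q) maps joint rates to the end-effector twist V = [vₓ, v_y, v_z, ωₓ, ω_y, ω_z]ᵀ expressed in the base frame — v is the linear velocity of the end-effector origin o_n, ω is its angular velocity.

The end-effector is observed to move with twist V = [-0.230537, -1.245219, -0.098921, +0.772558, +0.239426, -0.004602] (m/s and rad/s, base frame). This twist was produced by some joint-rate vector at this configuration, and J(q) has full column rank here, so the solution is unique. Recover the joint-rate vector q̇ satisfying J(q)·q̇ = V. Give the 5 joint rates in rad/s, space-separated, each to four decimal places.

0.7980 -0.2120 0.2590 -0.4970 0.9960

o_n = [-1.7898, -0.1775, 0.3801]
J₁: ẑ×o_n = [0.1775, -1.7898, 0.0000], ω = ẑ
J2: z=[-0.6691, -0.7431, 0.0000] o=[-0.5797, 0.5219, 0.4800] → [0.0742, -0.0668, -0.4313, -0.6691, -0.7431, 0.0000]
J3: z=[-0.7269, 0.6545, -0.2079] o=[-1.0219, 0.2607, 1.2038] → [-0.6302, -0.4391, 0.8211, -0.7269, 0.6545, -0.2079]
J4: z=[-0.7269, 0.6545, -0.2079] o=[-1.1359, -0.0003, 0.7808] → [-0.2991, -0.1553, 0.5568, -0.7269, 0.6545, -0.2079]
J5: z=[0.4595, 0.2386, -0.8555] o=[-1.6436, 0.1744, 0.5568] → [-0.3432, 0.2062, -0.1268, 0.4595, 0.2386, -0.8555]
q̇ = J⁺·V = [0.7980, -0.2120, 0.2590, -0.4970, 0.9960]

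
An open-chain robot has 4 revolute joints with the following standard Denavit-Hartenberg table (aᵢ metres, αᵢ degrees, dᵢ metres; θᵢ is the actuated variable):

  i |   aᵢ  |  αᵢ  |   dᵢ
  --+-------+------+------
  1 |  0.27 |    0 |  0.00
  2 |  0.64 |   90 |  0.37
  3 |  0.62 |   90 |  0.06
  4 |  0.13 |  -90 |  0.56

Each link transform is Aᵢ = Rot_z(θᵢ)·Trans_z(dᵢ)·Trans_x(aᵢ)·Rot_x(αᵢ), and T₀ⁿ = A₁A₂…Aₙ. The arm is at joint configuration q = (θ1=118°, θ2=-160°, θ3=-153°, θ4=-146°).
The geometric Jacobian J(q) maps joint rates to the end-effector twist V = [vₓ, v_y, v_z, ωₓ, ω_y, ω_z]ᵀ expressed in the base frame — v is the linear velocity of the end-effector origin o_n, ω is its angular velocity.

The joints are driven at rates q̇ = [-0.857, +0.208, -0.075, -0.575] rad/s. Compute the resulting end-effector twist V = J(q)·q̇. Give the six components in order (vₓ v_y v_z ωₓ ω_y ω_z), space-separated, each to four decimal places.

0.2422 0.0528 0.0723 0.2442 -0.1189 -1.1613

o_n = [-0.1708, 0.2951, 0.6364]
J₁: ẑ×o_n = [-0.2951, -0.1708, 0.0000], ω = ẑ
J2: z=[0.0000, 0.0000, 1.0000] o=[-0.1268, 0.2384, 0.0000] → [-0.0567, -0.0440, 0.0000, 0.0000, 0.0000, 1.0000]
J3: z=[-0.6691, -0.7431, 0.0000] o=[0.3489, -0.1898, 0.3700] → [-0.1980, 0.1783, -0.7106, -0.6691, -0.7431, 0.0000]
J4: z=[-0.3374, 0.3038, 0.8910] o=[-0.1018, 0.1352, 0.0885] → [0.0240, 0.1234, -0.0330, -0.3374, 0.3038, 0.8910]
V = J·q̇ = [0.2422, 0.0528, 0.0723, 0.2442, -0.1189, -1.1613]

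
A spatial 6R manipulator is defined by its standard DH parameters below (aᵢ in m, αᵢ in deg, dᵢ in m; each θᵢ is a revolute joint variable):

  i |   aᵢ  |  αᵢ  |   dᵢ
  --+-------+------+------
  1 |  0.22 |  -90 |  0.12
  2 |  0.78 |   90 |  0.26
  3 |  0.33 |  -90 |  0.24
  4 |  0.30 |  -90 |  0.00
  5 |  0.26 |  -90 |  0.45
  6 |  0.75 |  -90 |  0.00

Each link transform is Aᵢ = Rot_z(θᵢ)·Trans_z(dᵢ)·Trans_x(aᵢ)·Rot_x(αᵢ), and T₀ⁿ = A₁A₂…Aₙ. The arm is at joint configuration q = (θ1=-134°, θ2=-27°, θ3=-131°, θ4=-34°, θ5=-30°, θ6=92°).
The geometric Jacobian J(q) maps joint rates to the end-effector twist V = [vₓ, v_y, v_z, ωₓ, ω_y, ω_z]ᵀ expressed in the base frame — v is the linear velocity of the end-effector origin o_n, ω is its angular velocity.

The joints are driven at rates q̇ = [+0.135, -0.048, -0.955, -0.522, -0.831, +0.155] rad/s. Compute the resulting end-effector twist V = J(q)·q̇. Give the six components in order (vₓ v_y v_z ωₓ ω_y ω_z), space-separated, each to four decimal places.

o_n = [-0.3950, -0.0437, 1.0272]
J₁: ẑ×o_n = [0.0437, -0.3950, 0.0000], ω = ẑ
J2: z=[0.7193, -0.6947, 0.0000] o=[-0.1528, -0.1583, 0.1200] → [-0.6302, -0.6526, -0.0858, 0.7193, -0.6947, 0.0000]
J3: z=[0.3154, 0.3266, 0.8910] o=[-0.4486, -0.8388, 0.4741] → [-0.5278, -0.1267, 0.2332, 0.3154, 0.3266, 0.8910]
J4: z=[-0.9391, -0.0280, 0.3426] o=[-0.4180, -0.4486, 0.5897] → [-0.1510, 0.4187, -0.3796, -0.9391, -0.0280, 0.3426]
J5: z=[-0.3380, 0.2576, -0.9052] o=[-0.3992, -0.1589, 0.6651] → [0.1975, 0.1186, -0.0400, -0.3380, 0.2576, -0.9052]
J6: z=[0.8447, 0.5072, -0.1711] o=[-0.6592, 0.1709, 0.3588] → [0.3022, -0.6097, -0.3152, 0.8447, 0.5072, -0.1711]
V = J·q̇ = [0.5017, -0.3127, -0.0361, 0.5663, -0.3993, -0.1690]

0.5017 -0.3127 -0.0361 0.5663 -0.3993 -0.1690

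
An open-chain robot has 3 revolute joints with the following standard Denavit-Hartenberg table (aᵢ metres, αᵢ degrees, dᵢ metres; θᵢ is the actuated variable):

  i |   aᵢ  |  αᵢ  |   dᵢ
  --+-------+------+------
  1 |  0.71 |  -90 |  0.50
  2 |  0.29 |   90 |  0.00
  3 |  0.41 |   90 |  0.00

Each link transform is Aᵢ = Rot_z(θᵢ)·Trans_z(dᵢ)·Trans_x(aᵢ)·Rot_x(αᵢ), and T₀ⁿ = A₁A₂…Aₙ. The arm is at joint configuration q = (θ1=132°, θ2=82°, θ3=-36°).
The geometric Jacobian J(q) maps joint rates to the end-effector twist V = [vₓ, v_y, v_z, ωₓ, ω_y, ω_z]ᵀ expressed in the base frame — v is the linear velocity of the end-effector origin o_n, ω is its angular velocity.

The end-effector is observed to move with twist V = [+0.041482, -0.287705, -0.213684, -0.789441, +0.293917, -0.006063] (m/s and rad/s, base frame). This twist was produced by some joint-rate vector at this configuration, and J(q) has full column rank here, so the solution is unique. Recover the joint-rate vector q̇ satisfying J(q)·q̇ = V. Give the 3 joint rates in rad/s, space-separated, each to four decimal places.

o_n = [-0.3539, 0.7532, -0.1156]
J₁: ẑ×o_n = [-0.7532, -0.3539, 0.0000], ω = ẑ
J2: z=[-0.7431, -0.6691, 0.0000] o=[-0.4751, 0.5276, 0.5000] → [0.4119, -0.4575, -0.0865, -0.7431, -0.6691, 0.0000]
J3: z=[-0.6626, 0.7359, 0.1392] o=[-0.5021, 0.5576, 0.2128] → [-0.2689, -0.1970, -0.2386, -0.6626, 0.7359, 0.1392]
q̇ = J⁺·V = [-0.1110, 0.3900, 0.7540]

-0.1110 0.3900 0.7540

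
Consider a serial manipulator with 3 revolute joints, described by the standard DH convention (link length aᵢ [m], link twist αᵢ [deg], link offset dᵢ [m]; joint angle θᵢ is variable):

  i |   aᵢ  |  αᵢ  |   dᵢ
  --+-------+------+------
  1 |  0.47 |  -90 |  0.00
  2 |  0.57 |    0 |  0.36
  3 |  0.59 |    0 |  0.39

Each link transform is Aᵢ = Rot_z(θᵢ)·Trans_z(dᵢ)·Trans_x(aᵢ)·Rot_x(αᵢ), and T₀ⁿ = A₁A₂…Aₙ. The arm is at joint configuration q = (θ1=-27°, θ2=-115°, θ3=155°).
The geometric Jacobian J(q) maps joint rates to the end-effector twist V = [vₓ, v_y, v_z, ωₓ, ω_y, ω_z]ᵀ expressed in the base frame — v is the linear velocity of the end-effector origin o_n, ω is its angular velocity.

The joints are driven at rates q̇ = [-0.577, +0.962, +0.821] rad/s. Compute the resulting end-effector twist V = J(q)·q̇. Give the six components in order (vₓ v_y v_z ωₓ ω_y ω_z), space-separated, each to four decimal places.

o_n = [0.9473, 0.3591, 0.1374]
J₁: ẑ×o_n = [-0.3591, 0.9473, 0.0000], ω = ẑ
J2: z=[0.4540, 0.8910, 0.0000] o=[0.4188, -0.2134, 0.0000] → [0.1224, -0.0624, -0.2111, 0.4540, 0.8910, 0.0000]
J3: z=[0.4540, 0.8910, 0.0000] o=[0.3676, 0.2167, 0.5166] → [-0.3379, 0.1722, -0.4520, 0.4540, 0.8910, 0.0000]
V = J·q̇ = [0.0475, -0.4652, -0.5741, 0.8095, 1.5887, -0.5770]

0.0475 -0.4652 -0.5741 0.8095 1.5887 -0.5770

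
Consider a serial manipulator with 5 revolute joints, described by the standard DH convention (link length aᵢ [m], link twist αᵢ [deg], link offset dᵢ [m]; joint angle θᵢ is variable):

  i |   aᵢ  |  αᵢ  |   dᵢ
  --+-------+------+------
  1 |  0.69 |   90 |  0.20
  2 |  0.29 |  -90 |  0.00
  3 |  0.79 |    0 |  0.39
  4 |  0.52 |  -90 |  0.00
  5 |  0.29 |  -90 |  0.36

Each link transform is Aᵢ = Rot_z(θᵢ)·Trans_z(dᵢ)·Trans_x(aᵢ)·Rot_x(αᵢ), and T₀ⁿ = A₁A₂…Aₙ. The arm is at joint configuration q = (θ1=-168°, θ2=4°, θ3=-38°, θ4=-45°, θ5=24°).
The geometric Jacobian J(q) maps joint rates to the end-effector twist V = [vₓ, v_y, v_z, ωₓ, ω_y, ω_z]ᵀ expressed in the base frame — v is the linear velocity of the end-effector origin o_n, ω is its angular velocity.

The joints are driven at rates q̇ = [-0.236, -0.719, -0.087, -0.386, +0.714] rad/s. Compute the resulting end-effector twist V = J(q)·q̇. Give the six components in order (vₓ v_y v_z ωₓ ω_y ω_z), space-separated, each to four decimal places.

0.2637 0.7356 -1.1824 -0.5562 -0.9422 -0.6584

o_n = [-2.2428, 0.7722, 0.5666]
J₁: ẑ×o_n = [-0.7722, -2.2428, 0.0000], ω = ẑ
J2: z=[-0.2079, 0.9781, 0.0000] o=[-0.6749, -0.1435, 0.2000] → [0.3586, 0.0762, 1.3432, -0.2079, 0.9781, 0.0000]
J3: z=[0.0682, 0.0145, 0.9976] o=[-0.9579, -0.2036, 0.2202] → [-0.9684, -1.3054, 0.0852, 0.0682, 0.0145, 0.9976]
J4: z=[0.0682, 0.0145, 0.9976] o=[-1.6398, 0.1487, 0.6527] → [-0.6232, -0.5956, 0.0513, 0.0682, 0.0145, 0.9976]
J5: z=[-0.9432, -0.3251, 0.0692] o=[-1.8090, 0.6404, 0.6571] → [0.0203, -0.1154, -0.2653, -0.9432, -0.3251, 0.0692]
V = J·q̇ = [0.2637, 0.7356, -1.1824, -0.5562, -0.9422, -0.6584]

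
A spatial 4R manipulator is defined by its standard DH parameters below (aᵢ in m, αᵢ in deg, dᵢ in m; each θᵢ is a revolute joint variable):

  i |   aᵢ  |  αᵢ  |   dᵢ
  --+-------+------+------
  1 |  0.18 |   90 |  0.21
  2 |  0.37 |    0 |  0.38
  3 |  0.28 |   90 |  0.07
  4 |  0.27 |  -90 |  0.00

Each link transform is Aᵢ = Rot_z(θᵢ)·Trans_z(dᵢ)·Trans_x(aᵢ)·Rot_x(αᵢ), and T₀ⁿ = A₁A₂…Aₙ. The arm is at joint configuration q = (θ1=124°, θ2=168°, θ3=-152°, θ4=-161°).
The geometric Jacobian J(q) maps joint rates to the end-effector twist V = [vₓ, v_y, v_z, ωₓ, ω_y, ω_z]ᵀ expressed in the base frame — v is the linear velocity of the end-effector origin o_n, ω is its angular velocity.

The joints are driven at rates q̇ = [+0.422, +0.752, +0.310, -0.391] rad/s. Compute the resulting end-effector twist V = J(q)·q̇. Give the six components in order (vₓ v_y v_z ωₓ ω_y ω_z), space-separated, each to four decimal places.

0.1075 0.1385 -0.2564 0.9407 0.5045 0.7979

o_n = [0.3886, 0.0714, 0.2937]
J₁: ẑ×o_n = [-0.0714, 0.3886, 0.0000], ω = ẑ
J2: z=[0.8290, 0.5592, 0.0000] o=[-0.1007, 0.1492, 0.2100] → [0.0468, -0.0694, -0.3382, 0.8290, 0.5592, 0.0000]
J3: z=[0.8290, 0.5592, 0.0000] o=[0.4168, 0.0617, 0.2869] → [0.0038, -0.0056, 0.0238, 0.8290, 0.5592, 0.0000]
J4: z=[-0.1541, 0.2285, -0.9613] o=[0.3243, 0.3240, 0.3641] → [-0.2589, -0.0727, 0.0242, -0.1541, 0.2285, -0.9613]
V = J·q̇ = [0.1075, 0.1385, -0.2564, 0.9407, 0.5045, 0.7979]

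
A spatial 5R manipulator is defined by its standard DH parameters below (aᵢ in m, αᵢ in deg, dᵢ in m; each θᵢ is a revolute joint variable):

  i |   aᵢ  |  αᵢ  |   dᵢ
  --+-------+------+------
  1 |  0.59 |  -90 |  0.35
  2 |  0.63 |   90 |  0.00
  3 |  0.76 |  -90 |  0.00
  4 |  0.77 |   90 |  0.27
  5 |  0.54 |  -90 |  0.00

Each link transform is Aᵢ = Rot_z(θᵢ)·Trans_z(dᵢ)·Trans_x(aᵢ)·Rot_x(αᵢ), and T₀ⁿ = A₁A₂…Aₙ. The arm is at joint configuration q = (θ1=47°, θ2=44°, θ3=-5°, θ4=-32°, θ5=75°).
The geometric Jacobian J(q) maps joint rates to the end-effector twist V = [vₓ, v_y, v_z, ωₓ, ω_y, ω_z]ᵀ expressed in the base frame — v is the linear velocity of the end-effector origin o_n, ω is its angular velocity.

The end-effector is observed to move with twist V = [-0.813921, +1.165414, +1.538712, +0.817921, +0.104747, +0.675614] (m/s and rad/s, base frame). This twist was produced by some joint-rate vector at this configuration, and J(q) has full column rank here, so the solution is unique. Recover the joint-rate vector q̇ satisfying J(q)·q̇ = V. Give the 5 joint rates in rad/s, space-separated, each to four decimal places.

-0.0120 -0.6300 0.8870 0.1010 0.0570

o_n = [1.2431, 2.2936, -0.8486]
J₁: ẑ×o_n = [-2.2936, 1.2431, 0.0000], ω = ẑ
J2: z=[-0.7314, 0.6820, 0.0000] o=[0.4024, 0.4315, 0.3500] → [-0.8174, -0.8766, -1.9352, -0.7314, 0.6820, 0.0000]
J3: z=[0.4738, 0.5080, 0.7193] o=[0.7114, 0.7629, -0.0876] → [-1.4877, 0.7429, 0.4551, 0.4738, 0.5080, 0.7193]
J4: z=[-0.6858, 0.7253, -0.0605] o=[1.1313, 1.1161, -0.6136] → [-0.0992, -0.1680, -0.8886, -0.6858, 0.7253, -0.0605]
J5: z=[0.1090, 0.1846, 0.9767] o=[1.5002, 1.8226, -0.7883] → [-0.4712, -0.2446, 0.0988, 0.1090, 0.1846, 0.9767]
q̇ = J⁺·V = [-0.0120, -0.6300, 0.8870, 0.1010, 0.0570]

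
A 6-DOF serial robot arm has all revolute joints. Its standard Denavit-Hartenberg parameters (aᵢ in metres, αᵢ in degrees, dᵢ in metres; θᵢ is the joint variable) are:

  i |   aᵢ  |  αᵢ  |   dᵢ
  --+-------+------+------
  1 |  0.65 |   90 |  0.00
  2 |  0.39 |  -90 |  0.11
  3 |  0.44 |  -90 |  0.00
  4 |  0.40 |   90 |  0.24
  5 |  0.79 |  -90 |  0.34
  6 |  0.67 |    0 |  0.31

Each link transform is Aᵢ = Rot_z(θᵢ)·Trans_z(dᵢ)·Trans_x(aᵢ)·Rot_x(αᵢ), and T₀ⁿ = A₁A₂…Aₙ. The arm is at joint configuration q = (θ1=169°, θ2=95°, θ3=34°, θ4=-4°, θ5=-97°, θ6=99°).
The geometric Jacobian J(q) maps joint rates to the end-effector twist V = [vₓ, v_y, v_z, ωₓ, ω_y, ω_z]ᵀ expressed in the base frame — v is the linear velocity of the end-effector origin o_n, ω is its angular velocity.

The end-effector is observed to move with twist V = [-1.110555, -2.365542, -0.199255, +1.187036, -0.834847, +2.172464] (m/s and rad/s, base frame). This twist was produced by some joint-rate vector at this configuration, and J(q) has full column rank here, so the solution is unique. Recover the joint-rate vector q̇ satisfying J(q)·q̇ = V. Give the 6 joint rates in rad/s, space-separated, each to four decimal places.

0.9800 -0.9040 0.6780 -0.8710 0.4730 0.9490

o_n = [-0.7954, 0.0521, 1.5751]
J₁: ẑ×o_n = [-0.0521, -0.7954, 0.0000], ω = ẑ
J2: z=[0.1908, 0.9816, 0.0000] o=[-0.6381, 0.1240, 0.0000] → [1.5461, -0.3005, 0.1407, 0.1908, 0.9816, 0.0000]
J3: z=[0.9779, -0.1901, -0.0872] o=[-0.5837, 0.2255, 0.3885] → [-0.2407, -1.1419, -0.2098, 0.9779, -0.1901, -0.0872]
J4: z=[-0.2060, -0.8045, -0.5571] o=[-0.5994, -0.0221, 0.7519] → [-0.6209, 0.2787, -0.1729, -0.2060, -0.8045, -0.5571]
J5: z=[0.9780, -0.1504, -0.1446] o=[-0.6359, -0.4450, 0.9453] → [-0.0228, -0.5928, 0.4622, 0.9780, -0.1504, -0.1446]
J6: z=[0.0574, -0.4723, 0.8796] o=[-0.1449, 0.1900, 1.2542] → [-0.0302, -0.5905, -0.3151, 0.0574, -0.4723, 0.8796]
q̇ = J⁺·V = [0.9800, -0.9040, 0.6780, -0.8710, 0.4730, 0.9490]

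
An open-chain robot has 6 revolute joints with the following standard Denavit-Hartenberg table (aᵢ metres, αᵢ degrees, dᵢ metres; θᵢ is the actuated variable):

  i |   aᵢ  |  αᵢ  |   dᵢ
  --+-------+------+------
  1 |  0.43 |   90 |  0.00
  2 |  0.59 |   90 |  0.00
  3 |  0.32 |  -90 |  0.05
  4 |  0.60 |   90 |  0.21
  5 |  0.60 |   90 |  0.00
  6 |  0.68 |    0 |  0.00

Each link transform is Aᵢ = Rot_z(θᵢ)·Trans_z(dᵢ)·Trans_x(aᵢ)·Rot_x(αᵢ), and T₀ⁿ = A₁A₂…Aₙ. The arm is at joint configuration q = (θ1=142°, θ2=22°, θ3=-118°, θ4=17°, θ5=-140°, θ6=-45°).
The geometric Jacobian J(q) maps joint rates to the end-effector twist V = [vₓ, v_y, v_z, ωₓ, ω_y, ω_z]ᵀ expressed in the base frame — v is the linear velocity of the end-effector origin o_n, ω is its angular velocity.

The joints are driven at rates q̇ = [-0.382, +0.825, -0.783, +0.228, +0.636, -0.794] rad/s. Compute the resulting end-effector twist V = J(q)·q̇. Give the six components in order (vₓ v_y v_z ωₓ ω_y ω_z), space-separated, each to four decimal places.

0.7968 -0.3819 0.3891 0.8236 -0.1252 -0.3259

o_n = [-0.2081, 0.4946, 0.3857]
J₁: ẑ×o_n = [-0.4946, -0.2081, 0.0000], ω = ẑ
J2: z=[0.6157, 0.7880, 0.0000] o=[-0.3388, 0.2647, 0.0000] → [0.3039, -0.2374, 0.0384, 0.6157, 0.7880, 0.0000]
J3: z=[-0.2952, 0.2306, -0.9272] o=[-0.7699, 0.6015, 0.2210] → [-0.0612, -0.4724, -0.0980, -0.2952, 0.2306, -0.9272]
J4: z=[-0.9341, 0.1341, 0.3308] o=[-0.8489, 0.3047, 0.1184] → [-0.0270, 0.4616, -0.2633, -0.9341, 0.1341, 0.3308]
J5: z=[-0.3409, -0.0612, -0.9381] o=[-1.1083, -0.2606, 0.2496] → [0.7001, -0.7982, -0.2024, -0.3409, -0.0612, -0.9381]
J6: z=[-0.6478, 0.7385, 0.1872] o=[-0.6996, 0.1423, 0.0747] → [0.1636, 0.2934, -0.5912, -0.6478, 0.7385, 0.1872]
V = J·q̇ = [0.7968, -0.3819, 0.3891, 0.8236, -0.1252, -0.3259]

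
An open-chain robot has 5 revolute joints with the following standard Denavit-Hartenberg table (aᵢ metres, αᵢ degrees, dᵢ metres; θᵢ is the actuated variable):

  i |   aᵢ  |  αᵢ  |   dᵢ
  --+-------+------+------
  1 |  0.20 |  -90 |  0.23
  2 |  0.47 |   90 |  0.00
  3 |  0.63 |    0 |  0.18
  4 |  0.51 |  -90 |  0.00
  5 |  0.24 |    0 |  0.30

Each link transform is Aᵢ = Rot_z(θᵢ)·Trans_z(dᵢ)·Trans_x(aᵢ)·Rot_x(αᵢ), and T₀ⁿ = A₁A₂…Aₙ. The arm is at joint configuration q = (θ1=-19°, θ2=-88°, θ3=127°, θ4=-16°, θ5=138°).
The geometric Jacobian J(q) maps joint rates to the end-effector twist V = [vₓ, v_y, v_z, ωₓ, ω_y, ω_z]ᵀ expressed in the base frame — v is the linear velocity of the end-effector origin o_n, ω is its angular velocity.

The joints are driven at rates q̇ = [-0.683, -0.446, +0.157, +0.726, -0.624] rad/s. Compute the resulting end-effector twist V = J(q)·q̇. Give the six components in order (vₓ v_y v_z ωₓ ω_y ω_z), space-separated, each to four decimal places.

o_n = [0.3902, 0.6115, -0.0772]
J₁: ẑ×o_n = [-0.6115, 0.3902, 0.0000], ω = ẑ
J2: z=[0.3256, 0.9455, 0.0000] o=[0.1891, -0.0651, 0.2300] → [-0.2905, 0.1000, 0.0301, 0.3256, 0.9455, 0.0000]
J3: z=[-0.9449, 0.3254, 0.0349] o=[0.2046, -0.0705, 0.6997] → [-0.2766, -0.7277, -0.7048, -0.9449, 0.3254, 0.0349]
J4: z=[-0.9449, 0.3254, 0.0349] o=[0.1858, 0.4681, 0.3271] → [-0.1365, -0.3749, -0.2020, -0.9449, 0.3254, 0.0349]
J5: z=[-0.1475, -0.3282, -0.9330] o=[0.3348, 0.9204, 0.1444] → [-0.2154, -0.0844, 0.0637, -0.1475, -0.3282, -0.9330]
V = J·q̇ = [0.5391, -0.6449, -0.3105, -0.8876, 0.0704, -0.0700]

0.5391 -0.6449 -0.3105 -0.8876 0.0704 -0.0700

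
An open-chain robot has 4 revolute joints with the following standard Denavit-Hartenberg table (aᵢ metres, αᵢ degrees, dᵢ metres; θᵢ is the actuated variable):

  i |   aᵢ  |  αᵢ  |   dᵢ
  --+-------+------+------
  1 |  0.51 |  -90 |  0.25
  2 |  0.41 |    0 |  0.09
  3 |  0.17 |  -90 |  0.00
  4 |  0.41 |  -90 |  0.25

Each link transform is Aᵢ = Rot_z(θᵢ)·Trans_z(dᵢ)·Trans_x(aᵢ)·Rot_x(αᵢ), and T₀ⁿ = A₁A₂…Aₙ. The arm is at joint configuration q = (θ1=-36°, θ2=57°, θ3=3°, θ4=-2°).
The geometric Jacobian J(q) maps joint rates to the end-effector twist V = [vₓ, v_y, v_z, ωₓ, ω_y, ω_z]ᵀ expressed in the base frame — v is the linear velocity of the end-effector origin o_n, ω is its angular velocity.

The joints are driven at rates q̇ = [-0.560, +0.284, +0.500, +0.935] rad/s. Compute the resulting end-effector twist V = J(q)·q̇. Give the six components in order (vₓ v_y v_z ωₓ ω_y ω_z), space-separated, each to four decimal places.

-0.9148 -0.3673 -0.1325 -0.1943 1.1102 -1.0275

o_n = [0.7139, -0.3898, -0.7209]
J₁: ẑ×o_n = [0.3898, 0.7139, -0.0000], ω = ẑ
J2: z=[0.5878, 0.8090, 0.0000] o=[0.4126, -0.2998, 0.2500] → [-0.7855, 0.5707, -0.2967, 0.5878, 0.8090, 0.0000]
J3: z=[0.5878, 0.8090, 0.0000] o=[0.6462, -0.3582, -0.0939] → [-0.5073, 0.3686, -0.0734, 0.5878, 0.8090, 0.0000]
J4: z=[-0.7006, 0.5090, -0.5000] o=[0.7149, -0.4082, -0.2411] → [-0.2351, -0.3357, -0.0124, -0.7006, 0.5090, -0.5000]
V = J·q̇ = [-0.9148, -0.3673, -0.1325, -0.1943, 1.1102, -1.0275]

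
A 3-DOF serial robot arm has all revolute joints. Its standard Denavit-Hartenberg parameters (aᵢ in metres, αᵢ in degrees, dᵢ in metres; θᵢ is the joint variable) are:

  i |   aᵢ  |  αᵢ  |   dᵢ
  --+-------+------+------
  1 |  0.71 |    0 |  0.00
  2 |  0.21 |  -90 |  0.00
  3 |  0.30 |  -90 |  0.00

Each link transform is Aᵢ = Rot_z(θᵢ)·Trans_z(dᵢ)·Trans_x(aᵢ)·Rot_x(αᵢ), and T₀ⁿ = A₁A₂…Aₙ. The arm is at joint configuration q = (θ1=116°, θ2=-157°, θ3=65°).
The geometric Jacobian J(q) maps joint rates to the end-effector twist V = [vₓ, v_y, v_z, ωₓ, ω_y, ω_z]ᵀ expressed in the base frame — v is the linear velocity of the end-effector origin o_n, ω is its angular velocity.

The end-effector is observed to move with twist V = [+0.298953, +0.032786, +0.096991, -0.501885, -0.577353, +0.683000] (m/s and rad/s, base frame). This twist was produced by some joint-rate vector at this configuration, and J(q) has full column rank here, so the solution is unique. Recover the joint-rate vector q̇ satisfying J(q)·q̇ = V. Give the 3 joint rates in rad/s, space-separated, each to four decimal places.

o_n = [-0.0571, 0.4172, -0.2719]
J₁: ẑ×o_n = [-0.4172, -0.0571, 0.0000], ω = ẑ
J2: z=[0.0000, 0.0000, 1.0000] o=[-0.3112, 0.6381, 0.0000] → [0.2210, 0.2542, -0.0000, 0.0000, 0.0000, 1.0000]
J3: z=[0.6561, 0.7547, 0.0000] o=[-0.1528, 0.5004, 0.0000] → [-0.2052, 0.1784, -0.1268, 0.6561, 0.7547, 0.0000]
q̇ = J⁺·V = [0.0140, 0.6690, -0.7650]

0.0140 0.6690 -0.7650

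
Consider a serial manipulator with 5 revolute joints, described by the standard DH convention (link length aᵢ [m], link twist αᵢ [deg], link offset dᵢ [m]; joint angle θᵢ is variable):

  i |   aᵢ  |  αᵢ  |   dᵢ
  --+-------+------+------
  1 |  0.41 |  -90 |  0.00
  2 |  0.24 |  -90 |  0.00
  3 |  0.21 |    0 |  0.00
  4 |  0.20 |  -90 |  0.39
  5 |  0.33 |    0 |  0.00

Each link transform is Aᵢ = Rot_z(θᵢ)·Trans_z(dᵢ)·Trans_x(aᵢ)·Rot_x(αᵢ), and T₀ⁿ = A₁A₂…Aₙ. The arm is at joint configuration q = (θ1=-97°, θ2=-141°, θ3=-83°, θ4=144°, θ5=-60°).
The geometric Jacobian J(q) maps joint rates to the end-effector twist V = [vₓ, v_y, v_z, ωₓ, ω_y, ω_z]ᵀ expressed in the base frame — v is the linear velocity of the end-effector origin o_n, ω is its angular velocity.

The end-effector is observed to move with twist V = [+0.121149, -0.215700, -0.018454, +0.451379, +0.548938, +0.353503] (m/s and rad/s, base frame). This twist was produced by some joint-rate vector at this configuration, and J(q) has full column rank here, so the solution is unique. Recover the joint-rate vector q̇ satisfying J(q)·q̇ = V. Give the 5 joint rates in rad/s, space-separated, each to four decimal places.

-0.1760 -0.0620 -0.4130 0.4470 -0.9140

o_n = [-0.1699, -0.4742, 0.8037]
J₁: ẑ×o_n = [0.4742, -0.1699, 0.0000], ω = ẑ
J2: z=[0.9925, -0.1219, 0.0000] o=[-0.0500, -0.4069, 0.0000] → [-0.0979, -0.7977, -0.0814, 0.9925, -0.1219, 0.0000]
J3: z=[-0.0767, -0.6246, 0.7771] o=[-0.0272, -0.2218, 0.1510] → [-0.2115, -0.0608, -0.0697, -0.0767, -0.6246, 0.7771]
J4: z=[-0.0767, -0.6246, 0.7771] o=[0.1821, -0.2275, 0.1671] → [-0.2059, -0.2247, -0.2009, -0.0767, -0.6246, 0.7771]
J5: z=[-0.5640, -0.6156, -0.5504] o=[-0.0123, -0.3750, 0.5312] → [-0.2223, 0.2404, -0.0410, -0.5640, -0.6156, -0.5504]
q̇ = J⁺·V = [-0.1760, -0.0620, -0.4130, 0.4470, -0.9140]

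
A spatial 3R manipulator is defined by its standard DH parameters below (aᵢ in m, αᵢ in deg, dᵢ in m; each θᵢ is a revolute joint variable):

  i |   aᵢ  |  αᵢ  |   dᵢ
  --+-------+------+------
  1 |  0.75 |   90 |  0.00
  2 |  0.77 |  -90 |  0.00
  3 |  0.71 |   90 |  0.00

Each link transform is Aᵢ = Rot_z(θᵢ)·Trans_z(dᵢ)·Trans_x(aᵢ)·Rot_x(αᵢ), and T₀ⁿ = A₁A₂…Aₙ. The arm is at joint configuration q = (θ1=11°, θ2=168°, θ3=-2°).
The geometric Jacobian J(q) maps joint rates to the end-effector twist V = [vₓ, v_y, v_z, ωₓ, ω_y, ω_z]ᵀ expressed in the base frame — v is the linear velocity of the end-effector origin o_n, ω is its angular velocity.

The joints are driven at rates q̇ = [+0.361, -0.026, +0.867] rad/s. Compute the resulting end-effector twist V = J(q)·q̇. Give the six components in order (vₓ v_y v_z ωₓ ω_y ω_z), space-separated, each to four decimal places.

o_n = [-0.6797, -0.1574, 0.3076]
J₁: ẑ×o_n = [0.1574, -0.6797, 0.0000], ω = ẑ
J2: z=[0.1908, -0.9816, 0.0000] o=[0.7362, 0.1431, 0.0000] → [-0.3020, -0.0587, -1.4472, 0.1908, -0.9816, 0.0000]
J3: z=[-0.2041, -0.0397, -0.9781] o=[-0.0031, -0.0006, 0.1601] → [-0.1592, 0.6919, 0.0052, -0.2041, -0.0397, -0.9781]
V = J·q̇ = [-0.0734, 0.3560, 0.0421, -0.1819, -0.0089, -0.4871]

-0.0734 0.3560 0.0421 -0.1819 -0.0089 -0.4871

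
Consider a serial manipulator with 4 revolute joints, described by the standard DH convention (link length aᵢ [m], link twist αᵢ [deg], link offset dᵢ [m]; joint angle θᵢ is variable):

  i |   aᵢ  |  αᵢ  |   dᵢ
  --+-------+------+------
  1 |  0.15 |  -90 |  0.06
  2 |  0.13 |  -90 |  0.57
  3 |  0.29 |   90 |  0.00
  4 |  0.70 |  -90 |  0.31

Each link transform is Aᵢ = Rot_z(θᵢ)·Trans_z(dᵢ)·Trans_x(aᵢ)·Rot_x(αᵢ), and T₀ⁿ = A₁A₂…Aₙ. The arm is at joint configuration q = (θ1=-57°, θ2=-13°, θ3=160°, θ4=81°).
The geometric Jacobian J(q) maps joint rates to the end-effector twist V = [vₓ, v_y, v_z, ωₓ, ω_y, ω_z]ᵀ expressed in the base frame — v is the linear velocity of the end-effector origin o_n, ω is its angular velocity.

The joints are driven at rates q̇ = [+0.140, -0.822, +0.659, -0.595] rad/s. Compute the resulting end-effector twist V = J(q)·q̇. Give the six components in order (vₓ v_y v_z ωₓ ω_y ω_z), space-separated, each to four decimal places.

-0.0072 0.1223 -0.0707 -0.2477 -0.1012 -0.5479

o_n = [0.2116, -0.0650, -0.6450]
J₁: ẑ×o_n = [0.0650, 0.2116, -0.0000], ω = ẑ
J2: z=[0.8387, 0.5446, 0.0000] o=[0.0817, -0.1258, 0.0600] → [-0.3840, 0.5913, -0.0197, 0.8387, 0.5446, 0.0000]
J3: z=[0.1225, -0.1887, -0.9744] o=[0.6287, 0.0784, 0.0892] → [-0.0012, 0.4964, -0.0963, 0.1225, -0.1887, -0.9744]
J4: z=[-0.6066, -0.7913, 0.0769] o=[0.4009, 0.2471, 0.0279] → [0.5565, -0.4228, 0.0395, -0.6066, -0.7913, 0.0769]
V = J·q̇ = [-0.0072, 0.1223, -0.0707, -0.2477, -0.1012, -0.5479]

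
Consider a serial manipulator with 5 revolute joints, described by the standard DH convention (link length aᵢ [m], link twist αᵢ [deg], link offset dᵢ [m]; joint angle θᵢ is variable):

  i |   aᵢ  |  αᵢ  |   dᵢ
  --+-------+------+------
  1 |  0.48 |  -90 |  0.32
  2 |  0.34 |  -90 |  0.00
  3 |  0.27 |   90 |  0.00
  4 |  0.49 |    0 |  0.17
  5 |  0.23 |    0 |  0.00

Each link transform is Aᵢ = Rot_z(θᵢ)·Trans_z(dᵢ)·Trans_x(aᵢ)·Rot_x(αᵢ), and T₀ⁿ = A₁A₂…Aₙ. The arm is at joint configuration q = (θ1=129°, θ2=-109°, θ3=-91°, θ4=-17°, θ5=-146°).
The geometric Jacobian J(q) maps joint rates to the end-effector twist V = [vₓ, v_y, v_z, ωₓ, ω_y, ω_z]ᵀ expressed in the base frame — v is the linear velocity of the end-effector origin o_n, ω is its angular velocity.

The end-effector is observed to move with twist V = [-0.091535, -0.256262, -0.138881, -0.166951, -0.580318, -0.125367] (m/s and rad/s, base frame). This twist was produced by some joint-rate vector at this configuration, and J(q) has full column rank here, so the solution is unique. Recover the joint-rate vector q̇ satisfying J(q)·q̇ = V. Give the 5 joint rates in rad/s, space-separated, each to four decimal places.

0.8450 0.5090 -0.6430 0.7000 0.1050

o_n = [-0.5445, -0.1469, 0.4037]
J₁: ẑ×o_n = [0.1469, -0.5445, 0.0000], ω = ẑ
J2: z=[-0.7771, -0.6293, 0.0000] o=[-0.3021, 0.3730, 0.3200] → [-0.0527, 0.0650, 0.2514, -0.7771, -0.6293, 0.0000]
J3: z=[-0.5950, 0.7348, 0.3256] o=[-0.2324, 0.2870, 0.6415] → [-0.0335, -0.2431, 0.4875, -0.5950, 0.7348, 0.3256]
J4: z=[-0.1913, 0.2640, -0.9454] o=[-0.4432, 0.1183, 0.6370] → [-0.3123, 0.0512, 0.0775, -0.1913, 0.2640, -0.9454]
J5: z=[-0.1913, 0.2640, -0.9454] o=[-0.7562, -0.2349, 0.4219] → [0.0784, -0.2036, -0.0727, -0.1913, 0.2640, -0.9454]
q̇ = J⁺·V = [0.8450, 0.5090, -0.6430, 0.7000, 0.1050]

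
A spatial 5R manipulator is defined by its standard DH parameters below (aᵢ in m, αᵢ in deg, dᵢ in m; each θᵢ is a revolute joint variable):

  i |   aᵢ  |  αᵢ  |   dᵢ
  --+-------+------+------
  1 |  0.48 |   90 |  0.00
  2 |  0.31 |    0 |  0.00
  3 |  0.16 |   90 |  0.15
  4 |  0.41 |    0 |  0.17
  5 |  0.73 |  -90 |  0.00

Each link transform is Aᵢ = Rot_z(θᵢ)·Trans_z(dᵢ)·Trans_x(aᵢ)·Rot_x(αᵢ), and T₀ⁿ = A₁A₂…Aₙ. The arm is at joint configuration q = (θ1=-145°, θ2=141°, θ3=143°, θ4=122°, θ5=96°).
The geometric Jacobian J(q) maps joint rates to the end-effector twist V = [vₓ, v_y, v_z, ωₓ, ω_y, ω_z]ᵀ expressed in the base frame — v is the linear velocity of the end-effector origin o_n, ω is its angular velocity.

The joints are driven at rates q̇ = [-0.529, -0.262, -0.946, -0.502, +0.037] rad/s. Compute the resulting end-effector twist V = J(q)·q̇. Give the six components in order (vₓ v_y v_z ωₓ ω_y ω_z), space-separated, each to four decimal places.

o_n = [0.0369, 0.0848, 0.7677]
J₁: ẑ×o_n = [-0.0848, 0.0369, 0.0000], ω = ẑ
J2: z=[-0.5736, 0.8192, 0.0000] o=[-0.3932, -0.2753, 0.0000] → [0.6289, 0.4403, -0.5589, -0.5736, 0.8192, 0.0000]
J3: z=[-0.5736, 0.8192, 0.0000] o=[-0.1958, -0.1371, 0.1951] → [0.4690, 0.3284, -0.3180, -0.5736, 0.8192, 0.0000]
J4: z=[0.7948, 0.5565, -0.2419] o=[-0.3136, -0.0365, 0.0398] → [0.4344, -0.6633, -0.0987, 0.7948, 0.5565, -0.2419]
J5: z=[0.7948, 0.5565, -0.2419] o=[-0.3348, 0.3731, 0.2095] → [0.2409, -0.5336, -0.4361, 0.7948, 0.5565, -0.2419]
V = J·q̇ = [-0.7728, -0.1324, 0.4806, 0.3233, -1.2483, -0.4165]

-0.7728 -0.1324 0.4806 0.3233 -1.2483 -0.4165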